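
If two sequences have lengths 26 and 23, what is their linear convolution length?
Linear/full convolution length: m + n - 1 = 26 + 23 - 1 = 48

48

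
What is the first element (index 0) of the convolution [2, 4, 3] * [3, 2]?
Use y[k] = Σ_i a[i]·b[k-i] at k=0. y[0] = 2×3 = 6

6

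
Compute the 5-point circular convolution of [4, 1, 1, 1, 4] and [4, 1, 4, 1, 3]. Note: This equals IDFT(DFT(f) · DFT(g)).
Either evaluate y[k] = Σ_j f[j]·g[(k-j) mod 5] directly, or use IDFT(DFT(f) · DFT(g)). y[0] = 4×4 + 1×3 + 1×1 + 1×4 + 4×1 = 28; y[1] = 4×1 + 1×4 + 1×3 + 1×1 + 4×4 = 28; y[2] = 4×4 + 1×1 + 1×4 + 1×3 + 4×1 = 28; y[3] = 4×1 + 1×4 + 1×1 + 1×4 + 4×3 = 25; y[4] = 4×3 + 1×1 + 1×4 + 1×1 + 4×4 = 34. Result: [28, 28, 28, 25, 34]

[28, 28, 28, 25, 34]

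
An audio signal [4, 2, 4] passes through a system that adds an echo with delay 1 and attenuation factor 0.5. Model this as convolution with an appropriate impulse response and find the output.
Direct-path + delayed-attenuated-path model → impulse response h = [1, 0.5] (1 at lag 0, 0.5 at lag 1). Output y[n] = x[n] + 0.5·x[n - 1] (with x[n] = 0 outside 0..2): y[0] = 4 + 0.5×0 = 4; y[1] = 2 + 0.5×4 = 4.0; y[2] = 4 + 0.5×2 = 5.0; y[3] = 0 + 0.5×4 = 2.0. So y = [4, 4.0, 5.0, 2.0]

[4, 4.0, 5.0, 2.0]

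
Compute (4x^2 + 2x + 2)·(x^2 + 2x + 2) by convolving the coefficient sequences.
Ascending coefficients: a = [2, 2, 4], b = [2, 2, 1]. c[0] = 2×2 = 4; c[1] = 2×2 + 2×2 = 8; c[2] = 2×1 + 2×2 + 4×2 = 14; c[3] = 2×1 + 4×2 = 10; c[4] = 4×1 = 4. Result coefficients: [4, 8, 14, 10, 4] → 4x^4 + 10x^3 + 14x^2 + 8x + 4

4x^4 + 10x^3 + 14x^2 + 8x + 4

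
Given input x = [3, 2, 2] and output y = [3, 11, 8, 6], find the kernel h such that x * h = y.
Output length 4 = len(x) + len(h) - 1 ⇒ len(h) = 2. Solve h forward using h[k] = (y[k] - Σ_{i≥1} x[i]·h[k-i]) / x[0]: h[0] = y[0] / x[0] = 3 / 3 = 1; h[1] = (y[1] - 2×1) / x[0] = (11 - 2×1) / 3 = 3. So h = [1, 3]. Forward-check [3, 2, 2] * [1, 3]: y[0] = 3×1 = 3; y[1] = 3×3 + 2×1 = 11; y[2] = 2×3 + 2×1 = 8; y[3] = 2×3 = 6 → [3, 11, 8, 6] ✓

[1, 3]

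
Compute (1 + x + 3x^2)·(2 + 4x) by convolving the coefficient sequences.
Ascending coefficients: a = [1, 1, 3], b = [2, 4]. c[0] = 1×2 = 2; c[1] = 1×4 + 1×2 = 6; c[2] = 1×4 + 3×2 = 10; c[3] = 3×4 = 12. Result coefficients: [2, 6, 10, 12] → 2 + 6x + 10x^2 + 12x^3

2 + 6x + 10x^2 + 12x^3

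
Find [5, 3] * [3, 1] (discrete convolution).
y[0] = 5×3 = 15; y[1] = 5×1 + 3×3 = 14; y[2] = 3×1 = 3

[15, 14, 3]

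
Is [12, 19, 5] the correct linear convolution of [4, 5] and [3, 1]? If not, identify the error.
Recompute linear convolution of [4, 5] and [3, 1]: y[0] = 4×3 = 12; y[1] = 4×1 + 5×3 = 19; y[2] = 5×1 = 5 → [12, 19, 5]. Given [12, 19, 5] matches, so answer: Yes

Yes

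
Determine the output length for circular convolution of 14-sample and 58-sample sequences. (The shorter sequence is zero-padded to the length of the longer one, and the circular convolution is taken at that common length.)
Circular convolution (zero-padding the shorter input) has length max(m, n) = max(14, 58) = 58

58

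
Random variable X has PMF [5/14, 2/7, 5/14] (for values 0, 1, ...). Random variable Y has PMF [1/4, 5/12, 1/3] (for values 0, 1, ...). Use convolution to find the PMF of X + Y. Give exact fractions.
P(X+Y=k) = Σ_i P(X=i)·P(Y=k-i) — a convolution of [5/14, 2/7, 5/14] and [1/4, 5/12, 1/3]. P(X+Y=0) = (5/14)×(1/4) = 5/56; P(X+Y=1) = (5/14)×(5/12) + (2/7)×(1/4) = 25/168 + 1/14 = 37/168; P(X+Y=2) = (5/14)×(1/3) + (2/7)×(5/12) + (5/14)×(1/4) = 5/42 + 5/42 + 5/56 = 55/168; P(X+Y=3) = (2/7)×(1/3) + (5/14)×(5/12) = 2/21 + 25/168 = 41/168; P(X+Y=4) = (5/14)×(1/3) = 5/42. PMF: [5/56, 37/168, 55/168, 41/168, 5/42] (sums to 1 ✓)

[5/56, 37/168, 55/168, 41/168, 5/42]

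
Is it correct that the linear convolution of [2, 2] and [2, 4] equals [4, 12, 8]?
Recompute linear convolution of [2, 2] and [2, 4]: y[0] = 2×2 = 4; y[1] = 2×4 + 2×2 = 12; y[2] = 2×4 = 8 → [4, 12, 8]. Given [4, 12, 8] matches, so answer: Yes

Yes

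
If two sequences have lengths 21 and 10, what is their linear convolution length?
Linear/full convolution length: m + n - 1 = 21 + 10 - 1 = 30

30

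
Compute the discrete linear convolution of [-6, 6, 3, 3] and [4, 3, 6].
y[0] = -6×4 = -24; y[1] = -6×3 + 6×4 = 6; y[2] = -6×6 + 6×3 + 3×4 = -6; y[3] = 6×6 + 3×3 + 3×4 = 57; y[4] = 3×6 + 3×3 = 27; y[5] = 3×6 = 18

[-24, 6, -6, 57, 27, 18]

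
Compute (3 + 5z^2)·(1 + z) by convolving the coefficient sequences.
Ascending coefficients: a = [3, 0, 5], b = [1, 1]. c[0] = 3×1 = 3; c[1] = 3×1 + 0×1 = 3; c[2] = 0×1 + 5×1 = 5; c[3] = 5×1 = 5. Result coefficients: [3, 3, 5, 5] → 3 + 3z + 5z^2 + 5z^3

3 + 3z + 5z^2 + 5z^3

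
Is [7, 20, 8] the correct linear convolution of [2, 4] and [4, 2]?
Recompute linear convolution of [2, 4] and [4, 2]: y[0] = 2×4 = 8; y[1] = 2×2 + 4×4 = 20; y[2] = 4×2 = 8 → [8, 20, 8]. Compare to given [7, 20, 8]: they differ at index 0: given 7, correct 8, so answer: No

No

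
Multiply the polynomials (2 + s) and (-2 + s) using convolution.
Ascending coefficients: a = [2, 1], b = [-2, 1]. c[0] = 2×-2 = -4; c[1] = 2×1 + 1×-2 = 0; c[2] = 1×1 = 1. Result coefficients: [-4, 0, 1] → -4 + s^2

-4 + s^2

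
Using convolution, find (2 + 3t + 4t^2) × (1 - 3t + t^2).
Ascending coefficients: a = [2, 3, 4], b = [1, -3, 1]. c[0] = 2×1 = 2; c[1] = 2×-3 + 3×1 = -3; c[2] = 2×1 + 3×-3 + 4×1 = -3; c[3] = 3×1 + 4×-3 = -9; c[4] = 4×1 = 4. Result coefficients: [2, -3, -3, -9, 4] → 2 - 3t - 3t^2 - 9t^3 + 4t^4

2 - 3t - 3t^2 - 9t^3 + 4t^4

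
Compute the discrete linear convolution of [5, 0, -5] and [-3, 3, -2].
y[0] = 5×-3 = -15; y[1] = 5×3 + 0×-3 = 15; y[2] = 5×-2 + 0×3 + -5×-3 = 5; y[3] = 0×-2 + -5×3 = -15; y[4] = -5×-2 = 10

[-15, 15, 5, -15, 10]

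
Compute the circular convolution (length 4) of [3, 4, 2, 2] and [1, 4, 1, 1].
Use y[k] = Σ_j s[j]·t[(k-j) mod 4]. y[0] = 3×1 + 4×1 + 2×1 + 2×4 = 17; y[1] = 3×4 + 4×1 + 2×1 + 2×1 = 20; y[2] = 3×1 + 4×4 + 2×1 + 2×1 = 23; y[3] = 3×1 + 4×1 + 2×4 + 2×1 = 17. Result: [17, 20, 23, 17]

[17, 20, 23, 17]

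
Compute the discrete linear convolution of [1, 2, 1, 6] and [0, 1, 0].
y[0] = 1×0 = 0; y[1] = 1×1 + 2×0 = 1; y[2] = 1×0 + 2×1 + 1×0 = 2; y[3] = 2×0 + 1×1 + 6×0 = 1; y[4] = 1×0 + 6×1 = 6; y[5] = 6×0 = 0

[0, 1, 2, 1, 6, 0]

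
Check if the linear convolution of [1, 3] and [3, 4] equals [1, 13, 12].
Recompute linear convolution of [1, 3] and [3, 4]: y[0] = 1×3 = 3; y[1] = 1×4 + 3×3 = 13; y[2] = 3×4 = 12 → [3, 13, 12]. Compare to given [1, 13, 12]: they differ at index 0: given 1, correct 3, so answer: No

No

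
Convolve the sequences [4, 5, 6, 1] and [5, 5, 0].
y[0] = 4×5 = 20; y[1] = 4×5 + 5×5 = 45; y[2] = 4×0 + 5×5 + 6×5 = 55; y[3] = 5×0 + 6×5 + 1×5 = 35; y[4] = 6×0 + 1×5 = 5; y[5] = 1×0 = 0

[20, 45, 55, 35, 5, 0]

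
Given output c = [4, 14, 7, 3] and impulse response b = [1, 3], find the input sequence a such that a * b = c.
Deconvolve c=[4, 14, 7, 3] by b=[1, 3]. Since b[0]=1, solve forward: a[0] = c[0] / 1 = 4; a[1] = (c[1] - 4×3) / 1 = 2; a[2] = (c[2] - 2×3) / 1 = 1. So a = [4, 2, 1]. Check by forward convolution: c[0] = 4×1 = 4; c[1] = 4×3 + 2×1 = 14; c[2] = 2×3 + 1×1 = 7; c[3] = 1×3 = 3

[4, 2, 1]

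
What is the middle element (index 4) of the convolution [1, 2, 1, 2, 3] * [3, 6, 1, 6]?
Use y[k] = Σ_i a[i]·b[k-i] at k=4. y[4] = 2×6 + 1×1 + 2×6 + 3×3 = 34

34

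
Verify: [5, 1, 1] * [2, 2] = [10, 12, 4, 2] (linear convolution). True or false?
Recompute linear convolution of [5, 1, 1] and [2, 2]: y[0] = 5×2 = 10; y[1] = 5×2 + 1×2 = 12; y[2] = 1×2 + 1×2 = 4; y[3] = 1×2 = 2 → [10, 12, 4, 2]. Given [10, 12, 4, 2] matches, so answer: Yes

Yes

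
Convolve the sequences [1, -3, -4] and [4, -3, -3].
y[0] = 1×4 = 4; y[1] = 1×-3 + -3×4 = -15; y[2] = 1×-3 + -3×-3 + -4×4 = -10; y[3] = -3×-3 + -4×-3 = 21; y[4] = -4×-3 = 12

[4, -15, -10, 21, 12]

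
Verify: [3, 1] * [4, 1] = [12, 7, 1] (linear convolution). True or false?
Recompute linear convolution of [3, 1] and [4, 1]: y[0] = 3×4 = 12; y[1] = 3×1 + 1×4 = 7; y[2] = 1×1 = 1 → [12, 7, 1]. Given [12, 7, 1] matches, so answer: Yes

Yes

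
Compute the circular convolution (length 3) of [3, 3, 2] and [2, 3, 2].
Use y[k] = Σ_j u[j]·v[(k-j) mod 3]. y[0] = 3×2 + 3×2 + 2×3 = 18; y[1] = 3×3 + 3×2 + 2×2 = 19; y[2] = 3×2 + 3×3 + 2×2 = 19. Result: [18, 19, 19]

[18, 19, 19]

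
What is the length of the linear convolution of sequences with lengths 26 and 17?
Linear/full convolution length: m + n - 1 = 26 + 17 - 1 = 42

42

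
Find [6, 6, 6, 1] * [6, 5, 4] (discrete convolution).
y[0] = 6×6 = 36; y[1] = 6×5 + 6×6 = 66; y[2] = 6×4 + 6×5 + 6×6 = 90; y[3] = 6×4 + 6×5 + 1×6 = 60; y[4] = 6×4 + 1×5 = 29; y[5] = 1×4 = 4

[36, 66, 90, 60, 29, 4]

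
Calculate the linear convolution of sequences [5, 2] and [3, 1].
y[0] = 5×3 = 15; y[1] = 5×1 + 2×3 = 11; y[2] = 2×1 = 2

[15, 11, 2]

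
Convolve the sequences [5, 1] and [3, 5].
y[0] = 5×3 = 15; y[1] = 5×5 + 1×3 = 28; y[2] = 1×5 = 5

[15, 28, 5]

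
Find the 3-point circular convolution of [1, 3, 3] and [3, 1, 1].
Use y[k] = Σ_j s[j]·t[(k-j) mod 3]. y[0] = 1×3 + 3×1 + 3×1 = 9; y[1] = 1×1 + 3×3 + 3×1 = 13; y[2] = 1×1 + 3×1 + 3×3 = 13. Result: [9, 13, 13]

[9, 13, 13]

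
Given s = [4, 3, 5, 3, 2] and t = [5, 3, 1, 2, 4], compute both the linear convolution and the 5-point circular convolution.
Linear: y_lin[0] = 4×5 = 20; y_lin[1] = 4×3 + 3×5 = 27; y_lin[2] = 4×1 + 3×3 + 5×5 = 38; y_lin[3] = 4×2 + 3×1 + 5×3 + 3×5 = 41; y_lin[4] = 4×4 + 3×2 + 5×1 + 3×3 + 2×5 = 46; y_lin[5] = 3×4 + 5×2 + 3×1 + 2×3 = 31; y_lin[6] = 5×4 + 3×2 + 2×1 = 28; y_lin[7] = 3×4 + 2×2 = 16; y_lin[8] = 2×4 = 8 → [20, 27, 38, 41, 46, 31, 28, 16, 8]. Circular (length 5): y[0] = 4×5 + 3×4 + 5×2 + 3×1 + 2×3 = 51; y[1] = 4×3 + 3×5 + 5×4 + 3×2 + 2×1 = 55; y[2] = 4×1 + 3×3 + 5×5 + 3×4 + 2×2 = 54; y[3] = 4×2 + 3×1 + 5×3 + 3×5 + 2×4 = 49; y[4] = 4×4 + 3×2 + 5×1 + 3×3 + 2×5 = 46 → [51, 55, 54, 49, 46]

Linear: [20, 27, 38, 41, 46, 31, 28, 16, 8], Circular: [51, 55, 54, 49, 46]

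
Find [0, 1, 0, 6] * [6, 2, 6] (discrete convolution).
y[0] = 0×6 = 0; y[1] = 0×2 + 1×6 = 6; y[2] = 0×6 + 1×2 + 0×6 = 2; y[3] = 1×6 + 0×2 + 6×6 = 42; y[4] = 0×6 + 6×2 = 12; y[5] = 6×6 = 36

[0, 6, 2, 42, 12, 36]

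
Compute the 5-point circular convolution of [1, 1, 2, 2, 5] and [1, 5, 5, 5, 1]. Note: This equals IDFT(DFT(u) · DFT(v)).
Either evaluate y[k] = Σ_j u[j]·v[(k-j) mod 5] directly, or use IDFT(DFT(u) · DFT(v)). y[0] = 1×1 + 1×1 + 2×5 + 2×5 + 5×5 = 47; y[1] = 1×5 + 1×1 + 2×1 + 2×5 + 5×5 = 43; y[2] = 1×5 + 1×5 + 2×1 + 2×1 + 5×5 = 39; y[3] = 1×5 + 1×5 + 2×5 + 2×1 + 5×1 = 27; y[4] = 1×1 + 1×5 + 2×5 + 2×5 + 5×1 = 31. Result: [47, 43, 39, 27, 31]

[47, 43, 39, 27, 31]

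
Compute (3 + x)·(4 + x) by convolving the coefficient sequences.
Ascending coefficients: a = [3, 1], b = [4, 1]. c[0] = 3×4 = 12; c[1] = 3×1 + 1×4 = 7; c[2] = 1×1 = 1. Result coefficients: [12, 7, 1] → 12 + 7x + x^2

12 + 7x + x^2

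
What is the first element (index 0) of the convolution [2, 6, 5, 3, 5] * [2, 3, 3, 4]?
Use y[k] = Σ_i a[i]·b[k-i] at k=0. y[0] = 2×2 = 4

4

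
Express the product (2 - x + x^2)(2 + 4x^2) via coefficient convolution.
Ascending coefficients: a = [2, -1, 1], b = [2, 0, 4]. c[0] = 2×2 = 4; c[1] = 2×0 + -1×2 = -2; c[2] = 2×4 + -1×0 + 1×2 = 10; c[3] = -1×4 + 1×0 = -4; c[4] = 1×4 = 4. Result coefficients: [4, -2, 10, -4, 4] → 4 - 2x + 10x^2 - 4x^3 + 4x^4

4 - 2x + 10x^2 - 4x^3 + 4x^4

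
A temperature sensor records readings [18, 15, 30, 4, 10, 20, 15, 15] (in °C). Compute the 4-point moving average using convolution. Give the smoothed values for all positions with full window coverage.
4-point moving average kernel = [1, 1, 1, 1]. Apply in 'valid' mode (full window coverage): avg[0] = (18 + 15 + 30 + 4) / 4 = 16.75; avg[1] = (15 + 30 + 4 + 10) / 4 = 14.75; avg[2] = (30 + 4 + 10 + 20) / 4 = 16.0; avg[3] = (4 + 10 + 20 + 15) / 4 = 12.25; avg[4] = (10 + 20 + 15 + 15) / 4 = 15.0. Smoothed values: [16.75, 14.75, 16.0, 12.25, 15.0]

[16.75, 14.75, 16.0, 12.25, 15.0]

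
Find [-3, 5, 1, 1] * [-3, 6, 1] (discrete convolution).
y[0] = -3×-3 = 9; y[1] = -3×6 + 5×-3 = -33; y[2] = -3×1 + 5×6 + 1×-3 = 24; y[3] = 5×1 + 1×6 + 1×-3 = 8; y[4] = 1×1 + 1×6 = 7; y[5] = 1×1 = 1

[9, -33, 24, 8, 7, 1]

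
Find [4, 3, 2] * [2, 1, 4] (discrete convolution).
y[0] = 4×2 = 8; y[1] = 4×1 + 3×2 = 10; y[2] = 4×4 + 3×1 + 2×2 = 23; y[3] = 3×4 + 2×1 = 14; y[4] = 2×4 = 8

[8, 10, 23, 14, 8]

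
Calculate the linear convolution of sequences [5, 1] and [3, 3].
y[0] = 5×3 = 15; y[1] = 5×3 + 1×3 = 18; y[2] = 1×3 = 3

[15, 18, 3]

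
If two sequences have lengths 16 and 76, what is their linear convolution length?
Linear/full convolution length: m + n - 1 = 16 + 76 - 1 = 91

91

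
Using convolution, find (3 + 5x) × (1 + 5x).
Ascending coefficients: a = [3, 5], b = [1, 5]. c[0] = 3×1 = 3; c[1] = 3×5 + 5×1 = 20; c[2] = 5×5 = 25. Result coefficients: [3, 20, 25] → 3 + 20x + 25x^2

3 + 20x + 25x^2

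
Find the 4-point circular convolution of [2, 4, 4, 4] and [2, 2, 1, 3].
Use y[k] = Σ_j x[j]·h[(k-j) mod 4]. y[0] = 2×2 + 4×3 + 4×1 + 4×2 = 28; y[1] = 2×2 + 4×2 + 4×3 + 4×1 = 28; y[2] = 2×1 + 4×2 + 4×2 + 4×3 = 30; y[3] = 2×3 + 4×1 + 4×2 + 4×2 = 26. Result: [28, 28, 30, 26]

[28, 28, 30, 26]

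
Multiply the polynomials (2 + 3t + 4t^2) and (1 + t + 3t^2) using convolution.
Ascending coefficients: a = [2, 3, 4], b = [1, 1, 3]. c[0] = 2×1 = 2; c[1] = 2×1 + 3×1 = 5; c[2] = 2×3 + 3×1 + 4×1 = 13; c[3] = 3×3 + 4×1 = 13; c[4] = 4×3 = 12. Result coefficients: [2, 5, 13, 13, 12] → 2 + 5t + 13t^2 + 13t^3 + 12t^4

2 + 5t + 13t^2 + 13t^3 + 12t^4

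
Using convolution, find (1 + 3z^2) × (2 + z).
Ascending coefficients: a = [1, 0, 3], b = [2, 1]. c[0] = 1×2 = 2; c[1] = 1×1 + 0×2 = 1; c[2] = 0×1 + 3×2 = 6; c[3] = 3×1 = 3. Result coefficients: [2, 1, 6, 3] → 2 + z + 6z^2 + 3z^3

2 + z + 6z^2 + 3z^3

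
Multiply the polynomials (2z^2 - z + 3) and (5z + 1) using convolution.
Ascending coefficients: a = [3, -1, 2], b = [1, 5]. c[0] = 3×1 = 3; c[1] = 3×5 + -1×1 = 14; c[2] = -1×5 + 2×1 = -3; c[3] = 2×5 = 10. Result coefficients: [3, 14, -3, 10] → 10z^3 - 3z^2 + 14z + 3

10z^3 - 3z^2 + 14z + 3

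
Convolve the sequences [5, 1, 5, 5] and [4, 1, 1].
y[0] = 5×4 = 20; y[1] = 5×1 + 1×4 = 9; y[2] = 5×1 + 1×1 + 5×4 = 26; y[3] = 1×1 + 5×1 + 5×4 = 26; y[4] = 5×1 + 5×1 = 10; y[5] = 5×1 = 5

[20, 9, 26, 26, 10, 5]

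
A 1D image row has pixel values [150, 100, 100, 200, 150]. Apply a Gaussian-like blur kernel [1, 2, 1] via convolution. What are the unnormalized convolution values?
Convolve image row [150, 100, 100, 200, 150] with kernel [1, 2, 1]: y[0] = 150×1 = 150; y[1] = 150×2 + 100×1 = 400; y[2] = 150×1 + 100×2 + 100×1 = 450; y[3] = 100×1 + 100×2 + 200×1 = 500; y[4] = 100×1 + 200×2 + 150×1 = 650; y[5] = 200×1 + 150×2 = 500; y[6] = 150×1 = 150 → [150, 400, 450, 500, 650, 500, 150]. Normalization factor = sum(kernel) = 4.

[150, 400, 450, 500, 650, 500, 150]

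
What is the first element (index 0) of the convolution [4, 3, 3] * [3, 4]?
Use y[k] = Σ_i a[i]·b[k-i] at k=0. y[0] = 4×3 = 12

12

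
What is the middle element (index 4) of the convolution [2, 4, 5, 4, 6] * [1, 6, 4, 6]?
Use y[k] = Σ_i a[i]·b[k-i] at k=4. y[4] = 4×6 + 5×4 + 4×6 + 6×1 = 74

74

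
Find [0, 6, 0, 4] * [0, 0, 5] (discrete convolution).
y[0] = 0×0 = 0; y[1] = 0×0 + 6×0 = 0; y[2] = 0×5 + 6×0 + 0×0 = 0; y[3] = 6×5 + 0×0 + 4×0 = 30; y[4] = 0×5 + 4×0 = 0; y[5] = 4×5 = 20

[0, 0, 0, 30, 0, 20]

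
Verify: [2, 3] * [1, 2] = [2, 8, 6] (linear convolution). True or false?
Recompute linear convolution of [2, 3] and [1, 2]: y[0] = 2×1 = 2; y[1] = 2×2 + 3×1 = 7; y[2] = 3×2 = 6 → [2, 7, 6]. Compare to given [2, 8, 6]: they differ at index 1: given 8, correct 7, so answer: No

No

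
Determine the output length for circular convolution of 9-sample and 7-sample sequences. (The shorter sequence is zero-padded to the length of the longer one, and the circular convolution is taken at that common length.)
Circular convolution (zero-padding the shorter input) has length max(m, n) = max(9, 7) = 9

9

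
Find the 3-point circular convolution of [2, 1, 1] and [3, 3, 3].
Use y[k] = Σ_j x[j]·h[(k-j) mod 3]. y[0] = 2×3 + 1×3 + 1×3 = 12; y[1] = 2×3 + 1×3 + 1×3 = 12; y[2] = 2×3 + 1×3 + 1×3 = 12. Result: [12, 12, 12]

[12, 12, 12]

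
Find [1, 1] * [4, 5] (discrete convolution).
y[0] = 1×4 = 4; y[1] = 1×5 + 1×4 = 9; y[2] = 1×5 = 5

[4, 9, 5]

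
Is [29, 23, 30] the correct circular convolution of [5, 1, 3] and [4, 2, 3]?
Recompute circular convolution of [5, 1, 3] and [4, 2, 3]: y[0] = 5×4 + 1×3 + 3×2 = 29; y[1] = 5×2 + 1×4 + 3×3 = 23; y[2] = 5×3 + 1×2 + 3×4 = 29 → [29, 23, 29]. Compare to given [29, 23, 30]: they differ at index 2: given 30, correct 29, so answer: No

No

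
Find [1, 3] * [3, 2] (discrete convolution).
y[0] = 1×3 = 3; y[1] = 1×2 + 3×3 = 11; y[2] = 3×2 = 6

[3, 11, 6]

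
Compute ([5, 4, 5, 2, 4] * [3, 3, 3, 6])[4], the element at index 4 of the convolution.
Use y[k] = Σ_i a[i]·b[k-i] at k=4. y[4] = 4×6 + 5×3 + 2×3 + 4×3 = 57

57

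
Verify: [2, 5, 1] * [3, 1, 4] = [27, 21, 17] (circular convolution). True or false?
Recompute circular convolution of [2, 5, 1] and [3, 1, 4]: y[0] = 2×3 + 5×4 + 1×1 = 27; y[1] = 2×1 + 5×3 + 1×4 = 21; y[2] = 2×4 + 5×1 + 1×3 = 16 → [27, 21, 16]. Compare to given [27, 21, 17]: they differ at index 2: given 17, correct 16, so answer: No

No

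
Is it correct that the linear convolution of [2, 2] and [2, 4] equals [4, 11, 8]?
Recompute linear convolution of [2, 2] and [2, 4]: y[0] = 2×2 = 4; y[1] = 2×4 + 2×2 = 12; y[2] = 2×4 = 8 → [4, 12, 8]. Compare to given [4, 11, 8]: they differ at index 1: given 11, correct 12, so answer: No

No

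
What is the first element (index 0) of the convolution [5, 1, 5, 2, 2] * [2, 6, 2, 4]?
Use y[k] = Σ_i a[i]·b[k-i] at k=0. y[0] = 5×2 = 10

10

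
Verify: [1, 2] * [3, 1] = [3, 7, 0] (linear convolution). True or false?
Recompute linear convolution of [1, 2] and [3, 1]: y[0] = 1×3 = 3; y[1] = 1×1 + 2×3 = 7; y[2] = 2×1 = 2 → [3, 7, 2]. Compare to given [3, 7, 0]: they differ at index 2: given 0, correct 2, so answer: No

No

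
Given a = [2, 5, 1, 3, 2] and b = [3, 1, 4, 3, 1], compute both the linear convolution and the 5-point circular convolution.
Linear: y_lin[0] = 2×3 = 6; y_lin[1] = 2×1 + 5×3 = 17; y_lin[2] = 2×4 + 5×1 + 1×3 = 16; y_lin[3] = 2×3 + 5×4 + 1×1 + 3×3 = 36; y_lin[4] = 2×1 + 5×3 + 1×4 + 3×1 + 2×3 = 30; y_lin[5] = 5×1 + 1×3 + 3×4 + 2×1 = 22; y_lin[6] = 1×1 + 3×3 + 2×4 = 18; y_lin[7] = 3×1 + 2×3 = 9; y_lin[8] = 2×1 = 2 → [6, 17, 16, 36, 30, 22, 18, 9, 2]. Circular (length 5): y[0] = 2×3 + 5×1 + 1×3 + 3×4 + 2×1 = 28; y[1] = 2×1 + 5×3 + 1×1 + 3×3 + 2×4 = 35; y[2] = 2×4 + 5×1 + 1×3 + 3×1 + 2×3 = 25; y[3] = 2×3 + 5×4 + 1×1 + 3×3 + 2×1 = 38; y[4] = 2×1 + 5×3 + 1×4 + 3×1 + 2×3 = 30 → [28, 35, 25, 38, 30]

Linear: [6, 17, 16, 36, 30, 22, 18, 9, 2], Circular: [28, 35, 25, 38, 30]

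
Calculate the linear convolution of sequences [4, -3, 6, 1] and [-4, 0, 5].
y[0] = 4×-4 = -16; y[1] = 4×0 + -3×-4 = 12; y[2] = 4×5 + -3×0 + 6×-4 = -4; y[3] = -3×5 + 6×0 + 1×-4 = -19; y[4] = 6×5 + 1×0 = 30; y[5] = 1×5 = 5

[-16, 12, -4, -19, 30, 5]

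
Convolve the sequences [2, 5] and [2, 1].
y[0] = 2×2 = 4; y[1] = 2×1 + 5×2 = 12; y[2] = 5×1 = 5

[4, 12, 5]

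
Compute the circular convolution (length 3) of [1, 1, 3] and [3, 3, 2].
Use y[k] = Σ_j x[j]·h[(k-j) mod 3]. y[0] = 1×3 + 1×2 + 3×3 = 14; y[1] = 1×3 + 1×3 + 3×2 = 12; y[2] = 1×2 + 1×3 + 3×3 = 14. Result: [14, 12, 14]

[14, 12, 14]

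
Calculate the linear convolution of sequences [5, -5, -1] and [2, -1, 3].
y[0] = 5×2 = 10; y[1] = 5×-1 + -5×2 = -15; y[2] = 5×3 + -5×-1 + -1×2 = 18; y[3] = -5×3 + -1×-1 = -14; y[4] = -1×3 = -3

[10, -15, 18, -14, -3]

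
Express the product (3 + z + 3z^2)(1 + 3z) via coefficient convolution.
Ascending coefficients: a = [3, 1, 3], b = [1, 3]. c[0] = 3×1 = 3; c[1] = 3×3 + 1×1 = 10; c[2] = 1×3 + 3×1 = 6; c[3] = 3×3 = 9. Result coefficients: [3, 10, 6, 9] → 3 + 10z + 6z^2 + 9z^3

3 + 10z + 6z^2 + 9z^3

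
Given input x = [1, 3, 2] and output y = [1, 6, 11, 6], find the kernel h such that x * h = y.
Output length 4 = len(x) + len(h) - 1 ⇒ len(h) = 2. Solve h forward using h[k] = (y[k] - Σ_{i≥1} x[i]·h[k-i]) / x[0]: h[0] = y[0] / x[0] = 1 / 1 = 1; h[1] = (y[1] - 3×1) / x[0] = (6 - 3×1) / 1 = 3. So h = [1, 3]. Forward-check [1, 3, 2] * [1, 3]: y[0] = 1×1 = 1; y[1] = 1×3 + 3×1 = 6; y[2] = 3×3 + 2×1 = 11; y[3] = 2×3 = 6 → [1, 6, 11, 6] ✓

[1, 3]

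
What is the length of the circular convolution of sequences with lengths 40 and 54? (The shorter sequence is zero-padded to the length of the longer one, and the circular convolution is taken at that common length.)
Circular convolution (zero-padding the shorter input) has length max(m, n) = max(40, 54) = 54

54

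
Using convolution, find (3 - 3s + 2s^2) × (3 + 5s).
Ascending coefficients: a = [3, -3, 2], b = [3, 5]. c[0] = 3×3 = 9; c[1] = 3×5 + -3×3 = 6; c[2] = -3×5 + 2×3 = -9; c[3] = 2×5 = 10. Result coefficients: [9, 6, -9, 10] → 9 + 6s - 9s^2 + 10s^3

9 + 6s - 9s^2 + 10s^3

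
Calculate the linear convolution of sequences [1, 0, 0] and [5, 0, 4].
y[0] = 1×5 = 5; y[1] = 1×0 + 0×5 = 0; y[2] = 1×4 + 0×0 + 0×5 = 4; y[3] = 0×4 + 0×0 = 0; y[4] = 0×4 = 0

[5, 0, 4, 0, 0]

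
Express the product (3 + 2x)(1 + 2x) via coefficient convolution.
Ascending coefficients: a = [3, 2], b = [1, 2]. c[0] = 3×1 = 3; c[1] = 3×2 + 2×1 = 8; c[2] = 2×2 = 4. Result coefficients: [3, 8, 4] → 3 + 8x + 4x^2

3 + 8x + 4x^2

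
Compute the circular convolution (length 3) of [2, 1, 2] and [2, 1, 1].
Use y[k] = Σ_j a[j]·b[(k-j) mod 3]. y[0] = 2×2 + 1×1 + 2×1 = 7; y[1] = 2×1 + 1×2 + 2×1 = 6; y[2] = 2×1 + 1×1 + 2×2 = 7. Result: [7, 6, 7]

[7, 6, 7]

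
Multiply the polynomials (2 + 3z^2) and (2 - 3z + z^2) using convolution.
Ascending coefficients: a = [2, 0, 3], b = [2, -3, 1]. c[0] = 2×2 = 4; c[1] = 2×-3 + 0×2 = -6; c[2] = 2×1 + 0×-3 + 3×2 = 8; c[3] = 0×1 + 3×-3 = -9; c[4] = 3×1 = 3. Result coefficients: [4, -6, 8, -9, 3] → 4 - 6z + 8z^2 - 9z^3 + 3z^4

4 - 6z + 8z^2 - 9z^3 + 3z^4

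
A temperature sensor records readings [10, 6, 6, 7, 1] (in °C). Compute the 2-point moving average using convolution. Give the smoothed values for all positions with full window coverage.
2-point moving average kernel = [1, 1]. Apply in 'valid' mode (full window coverage): avg[0] = (10 + 6) / 2 = 8.0; avg[1] = (6 + 6) / 2 = 6.0; avg[2] = (6 + 7) / 2 = 6.5; avg[3] = (7 + 1) / 2 = 4.0. Smoothed values: [8.0, 6.0, 6.5, 4.0]

[8.0, 6.0, 6.5, 4.0]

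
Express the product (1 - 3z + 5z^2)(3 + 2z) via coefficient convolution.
Ascending coefficients: a = [1, -3, 5], b = [3, 2]. c[0] = 1×3 = 3; c[1] = 1×2 + -3×3 = -7; c[2] = -3×2 + 5×3 = 9; c[3] = 5×2 = 10. Result coefficients: [3, -7, 9, 10] → 3 - 7z + 9z^2 + 10z^3

3 - 7z + 9z^2 + 10z^3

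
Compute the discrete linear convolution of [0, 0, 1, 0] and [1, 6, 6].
y[0] = 0×1 = 0; y[1] = 0×6 + 0×1 = 0; y[2] = 0×6 + 0×6 + 1×1 = 1; y[3] = 0×6 + 1×6 + 0×1 = 6; y[4] = 1×6 + 0×6 = 6; y[5] = 0×6 = 0

[0, 0, 1, 6, 6, 0]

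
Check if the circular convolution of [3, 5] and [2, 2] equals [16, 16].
Recompute circular convolution of [3, 5] and [2, 2]: y[0] = 3×2 + 5×2 = 16; y[1] = 3×2 + 5×2 = 16 → [16, 16]. Given [16, 16] matches, so answer: Yes

Yes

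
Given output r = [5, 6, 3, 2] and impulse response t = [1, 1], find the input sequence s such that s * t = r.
Deconvolve r=[5, 6, 3, 2] by t=[1, 1]. Since t[0]=1, solve forward: s[0] = r[0] / 1 = 5; s[1] = (r[1] - 5×1) / 1 = 1; s[2] = (r[2] - 1×1) / 1 = 2. So s = [5, 1, 2]. Check by forward convolution: r[0] = 5×1 = 5; r[1] = 5×1 + 1×1 = 6; r[2] = 1×1 + 2×1 = 3; r[3] = 2×1 = 2

[5, 1, 2]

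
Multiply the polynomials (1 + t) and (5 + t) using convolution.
Ascending coefficients: a = [1, 1], b = [5, 1]. c[0] = 1×5 = 5; c[1] = 1×1 + 1×5 = 6; c[2] = 1×1 = 1. Result coefficients: [5, 6, 1] → 5 + 6t + t^2

5 + 6t + t^2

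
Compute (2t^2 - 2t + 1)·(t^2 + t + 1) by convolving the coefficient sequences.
Ascending coefficients: a = [1, -2, 2], b = [1, 1, 1]. c[0] = 1×1 = 1; c[1] = 1×1 + -2×1 = -1; c[2] = 1×1 + -2×1 + 2×1 = 1; c[3] = -2×1 + 2×1 = 0; c[4] = 2×1 = 2. Result coefficients: [1, -1, 1, 0, 2] → 2t^4 + t^2 - t + 1

2t^4 + t^2 - t + 1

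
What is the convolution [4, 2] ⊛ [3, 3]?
y[0] = 4×3 = 12; y[1] = 4×3 + 2×3 = 18; y[2] = 2×3 = 6

[12, 18, 6]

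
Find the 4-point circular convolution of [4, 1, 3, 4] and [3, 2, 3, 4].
Use y[k] = Σ_j a[j]·b[(k-j) mod 4]. y[0] = 4×3 + 1×4 + 3×3 + 4×2 = 33; y[1] = 4×2 + 1×3 + 3×4 + 4×3 = 35; y[2] = 4×3 + 1×2 + 3×3 + 4×4 = 39; y[3] = 4×4 + 1×3 + 3×2 + 4×3 = 37. Result: [33, 35, 39, 37]

[33, 35, 39, 37]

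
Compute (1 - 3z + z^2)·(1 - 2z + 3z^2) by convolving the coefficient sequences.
Ascending coefficients: a = [1, -3, 1], b = [1, -2, 3]. c[0] = 1×1 = 1; c[1] = 1×-2 + -3×1 = -5; c[2] = 1×3 + -3×-2 + 1×1 = 10; c[3] = -3×3 + 1×-2 = -11; c[4] = 1×3 = 3. Result coefficients: [1, -5, 10, -11, 3] → 1 - 5z + 10z^2 - 11z^3 + 3z^4

1 - 5z + 10z^2 - 11z^3 + 3z^4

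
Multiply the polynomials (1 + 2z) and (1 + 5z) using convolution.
Ascending coefficients: a = [1, 2], b = [1, 5]. c[0] = 1×1 = 1; c[1] = 1×5 + 2×1 = 7; c[2] = 2×5 = 10. Result coefficients: [1, 7, 10] → 1 + 7z + 10z^2

1 + 7z + 10z^2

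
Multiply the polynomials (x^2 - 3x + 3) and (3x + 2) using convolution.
Ascending coefficients: a = [3, -3, 1], b = [2, 3]. c[0] = 3×2 = 6; c[1] = 3×3 + -3×2 = 3; c[2] = -3×3 + 1×2 = -7; c[3] = 1×3 = 3. Result coefficients: [6, 3, -7, 3] → 3x^3 - 7x^2 + 3x + 6

3x^3 - 7x^2 + 3x + 6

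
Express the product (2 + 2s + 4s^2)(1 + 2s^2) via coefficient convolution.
Ascending coefficients: a = [2, 2, 4], b = [1, 0, 2]. c[0] = 2×1 = 2; c[1] = 2×0 + 2×1 = 2; c[2] = 2×2 + 2×0 + 4×1 = 8; c[3] = 2×2 + 4×0 = 4; c[4] = 4×2 = 8. Result coefficients: [2, 2, 8, 4, 8] → 2 + 2s + 8s^2 + 4s^3 + 8s^4

2 + 2s + 8s^2 + 4s^3 + 8s^4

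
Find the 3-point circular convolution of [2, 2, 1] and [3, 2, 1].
Use y[k] = Σ_j x[j]·h[(k-j) mod 3]. y[0] = 2×3 + 2×1 + 1×2 = 10; y[1] = 2×2 + 2×3 + 1×1 = 11; y[2] = 2×1 + 2×2 + 1×3 = 9. Result: [10, 11, 9]

[10, 11, 9]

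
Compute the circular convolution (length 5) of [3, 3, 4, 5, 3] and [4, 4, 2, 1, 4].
Use y[k] = Σ_j u[j]·v[(k-j) mod 5]. y[0] = 3×4 + 3×4 + 4×1 + 5×2 + 3×4 = 50; y[1] = 3×4 + 3×4 + 4×4 + 5×1 + 3×2 = 51; y[2] = 3×2 + 3×4 + 4×4 + 5×4 + 3×1 = 57; y[3] = 3×1 + 3×2 + 4×4 + 5×4 + 3×4 = 57; y[4] = 3×4 + 3×1 + 4×2 + 5×4 + 3×4 = 55. Result: [50, 51, 57, 57, 55]

[50, 51, 57, 57, 55]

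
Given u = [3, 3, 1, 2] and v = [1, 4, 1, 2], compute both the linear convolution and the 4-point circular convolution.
Linear: y_lin[0] = 3×1 = 3; y_lin[1] = 3×4 + 3×1 = 15; y_lin[2] = 3×1 + 3×4 + 1×1 = 16; y_lin[3] = 3×2 + 3×1 + 1×4 + 2×1 = 15; y_lin[4] = 3×2 + 1×1 + 2×4 = 15; y_lin[5] = 1×2 + 2×1 = 4; y_lin[6] = 2×2 = 4 → [3, 15, 16, 15, 15, 4, 4]. Circular (length 4): y[0] = 3×1 + 3×2 + 1×1 + 2×4 = 18; y[1] = 3×4 + 3×1 + 1×2 + 2×1 = 19; y[2] = 3×1 + 3×4 + 1×1 + 2×2 = 20; y[3] = 3×2 + 3×1 + 1×4 + 2×1 = 15 → [18, 19, 20, 15]

Linear: [3, 15, 16, 15, 15, 4, 4], Circular: [18, 19, 20, 15]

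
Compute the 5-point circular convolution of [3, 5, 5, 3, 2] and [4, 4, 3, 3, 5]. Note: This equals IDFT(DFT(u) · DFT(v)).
Either evaluate y[k] = Σ_j u[j]·v[(k-j) mod 5] directly, or use IDFT(DFT(u) · DFT(v)). y[0] = 3×4 + 5×5 + 5×3 + 3×3 + 2×4 = 69; y[1] = 3×4 + 5×4 + 5×5 + 3×3 + 2×3 = 72; y[2] = 3×3 + 5×4 + 5×4 + 3×5 + 2×3 = 70; y[3] = 3×3 + 5×3 + 5×4 + 3×4 + 2×5 = 66; y[4] = 3×5 + 5×3 + 5×3 + 3×4 + 2×4 = 65. Result: [69, 72, 70, 66, 65]

[69, 72, 70, 66, 65]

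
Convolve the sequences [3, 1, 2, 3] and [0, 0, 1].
y[0] = 3×0 = 0; y[1] = 3×0 + 1×0 = 0; y[2] = 3×1 + 1×0 + 2×0 = 3; y[3] = 1×1 + 2×0 + 3×0 = 1; y[4] = 2×1 + 3×0 = 2; y[5] = 3×1 = 3

[0, 0, 3, 1, 2, 3]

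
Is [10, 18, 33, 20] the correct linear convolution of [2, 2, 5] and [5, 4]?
Recompute linear convolution of [2, 2, 5] and [5, 4]: y[0] = 2×5 = 10; y[1] = 2×4 + 2×5 = 18; y[2] = 2×4 + 5×5 = 33; y[3] = 5×4 = 20 → [10, 18, 33, 20]. Given [10, 18, 33, 20] matches, so answer: Yes

Yes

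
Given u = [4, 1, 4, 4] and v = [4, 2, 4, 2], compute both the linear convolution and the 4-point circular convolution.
Linear: y_lin[0] = 4×4 = 16; y_lin[1] = 4×2 + 1×4 = 12; y_lin[2] = 4×4 + 1×2 + 4×4 = 34; y_lin[3] = 4×2 + 1×4 + 4×2 + 4×4 = 36; y_lin[4] = 1×2 + 4×4 + 4×2 = 26; y_lin[5] = 4×2 + 4×4 = 24; y_lin[6] = 4×2 = 8 → [16, 12, 34, 36, 26, 24, 8]. Circular (length 4): y[0] = 4×4 + 1×2 + 4×4 + 4×2 = 42; y[1] = 4×2 + 1×4 + 4×2 + 4×4 = 36; y[2] = 4×4 + 1×2 + 4×4 + 4×2 = 42; y[3] = 4×2 + 1×4 + 4×2 + 4×4 = 36 → [42, 36, 42, 36]

Linear: [16, 12, 34, 36, 26, 24, 8], Circular: [42, 36, 42, 36]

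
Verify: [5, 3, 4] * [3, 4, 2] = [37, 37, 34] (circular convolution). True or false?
Recompute circular convolution of [5, 3, 4] and [3, 4, 2]: y[0] = 5×3 + 3×2 + 4×4 = 37; y[1] = 5×4 + 3×3 + 4×2 = 37; y[2] = 5×2 + 3×4 + 4×3 = 34 → [37, 37, 34]. Given [37, 37, 34] matches, so answer: Yes

Yes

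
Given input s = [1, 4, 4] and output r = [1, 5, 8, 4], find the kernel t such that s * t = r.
Output length 4 = len(s) + len(t) - 1 ⇒ len(t) = 2. Solve t forward using t[k] = (r[k] - Σ_{i≥1} s[i]·t[k-i]) / s[0]: t[0] = r[0] / s[0] = 1 / 1 = 1; t[1] = (r[1] - 4×1) / s[0] = (5 - 4×1) / 1 = 1. So t = [1, 1]. Forward-check [1, 4, 4] * [1, 1]: r[0] = 1×1 = 1; r[1] = 1×1 + 4×1 = 5; r[2] = 4×1 + 4×1 = 8; r[3] = 4×1 = 4 → [1, 5, 8, 4] ✓

[1, 1]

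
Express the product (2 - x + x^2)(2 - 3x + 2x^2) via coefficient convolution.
Ascending coefficients: a = [2, -1, 1], b = [2, -3, 2]. c[0] = 2×2 = 4; c[1] = 2×-3 + -1×2 = -8; c[2] = 2×2 + -1×-3 + 1×2 = 9; c[3] = -1×2 + 1×-3 = -5; c[4] = 1×2 = 2. Result coefficients: [4, -8, 9, -5, 2] → 4 - 8x + 9x^2 - 5x^3 + 2x^4

4 - 8x + 9x^2 - 5x^3 + 2x^4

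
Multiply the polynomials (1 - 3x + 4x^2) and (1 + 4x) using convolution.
Ascending coefficients: a = [1, -3, 4], b = [1, 4]. c[0] = 1×1 = 1; c[1] = 1×4 + -3×1 = 1; c[2] = -3×4 + 4×1 = -8; c[3] = 4×4 = 16. Result coefficients: [1, 1, -8, 16] → 1 + x - 8x^2 + 16x^3

1 + x - 8x^2 + 16x^3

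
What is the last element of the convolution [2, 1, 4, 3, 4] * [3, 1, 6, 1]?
Use y[k] = Σ_i a[i]·b[k-i] at k=7. y[7] = 4×1 = 4

4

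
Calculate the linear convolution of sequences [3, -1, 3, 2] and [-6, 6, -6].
y[0] = 3×-6 = -18; y[1] = 3×6 + -1×-6 = 24; y[2] = 3×-6 + -1×6 + 3×-6 = -42; y[3] = -1×-6 + 3×6 + 2×-6 = 12; y[4] = 3×-6 + 2×6 = -6; y[5] = 2×-6 = -12

[-18, 24, -42, 12, -6, -12]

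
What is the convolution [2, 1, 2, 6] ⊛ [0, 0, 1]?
y[0] = 2×0 = 0; y[1] = 2×0 + 1×0 = 0; y[2] = 2×1 + 1×0 + 2×0 = 2; y[3] = 1×1 + 2×0 + 6×0 = 1; y[4] = 2×1 + 6×0 = 2; y[5] = 6×1 = 6

[0, 0, 2, 1, 2, 6]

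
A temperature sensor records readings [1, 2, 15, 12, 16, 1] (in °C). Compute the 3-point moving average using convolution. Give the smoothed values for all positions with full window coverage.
3-point moving average kernel = [1, 1, 1]. Apply in 'valid' mode (full window coverage): avg[0] = (1 + 2 + 15) / 3 = 6.0; avg[1] = (2 + 15 + 12) / 3 = 9.67; avg[2] = (15 + 12 + 16) / 3 = 14.33; avg[3] = (12 + 16 + 1) / 3 = 9.67. Smoothed values: [6.0, 9.67, 14.33, 9.67]

[6.0, 9.67, 14.33, 9.67]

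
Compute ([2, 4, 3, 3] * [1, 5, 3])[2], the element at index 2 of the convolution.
Use y[k] = Σ_i a[i]·b[k-i] at k=2. y[2] = 2×3 + 4×5 + 3×1 = 29

29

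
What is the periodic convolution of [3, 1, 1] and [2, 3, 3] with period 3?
Use y[k] = Σ_j u[j]·v[(k-j) mod 3]. y[0] = 3×2 + 1×3 + 1×3 = 12; y[1] = 3×3 + 1×2 + 1×3 = 14; y[2] = 3×3 + 1×3 + 1×2 = 14. Result: [12, 14, 14]

[12, 14, 14]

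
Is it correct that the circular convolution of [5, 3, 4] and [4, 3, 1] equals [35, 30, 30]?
Recompute circular convolution of [5, 3, 4] and [4, 3, 1]: y[0] = 5×4 + 3×1 + 4×3 = 35; y[1] = 5×3 + 3×4 + 4×1 = 31; y[2] = 5×1 + 3×3 + 4×4 = 30 → [35, 31, 30]. Compare to given [35, 30, 30]: they differ at index 1: given 30, correct 31, so answer: No

No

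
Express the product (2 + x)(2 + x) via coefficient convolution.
Ascending coefficients: a = [2, 1], b = [2, 1]. c[0] = 2×2 = 4; c[1] = 2×1 + 1×2 = 4; c[2] = 1×1 = 1. Result coefficients: [4, 4, 1] → 4 + 4x + x^2

4 + 4x + x^2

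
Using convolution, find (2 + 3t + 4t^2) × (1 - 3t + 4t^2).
Ascending coefficients: a = [2, 3, 4], b = [1, -3, 4]. c[0] = 2×1 = 2; c[1] = 2×-3 + 3×1 = -3; c[2] = 2×4 + 3×-3 + 4×1 = 3; c[3] = 3×4 + 4×-3 = 0; c[4] = 4×4 = 16. Result coefficients: [2, -3, 3, 0, 16] → 2 - 3t + 3t^2 + 16t^4

2 - 3t + 3t^2 + 16t^4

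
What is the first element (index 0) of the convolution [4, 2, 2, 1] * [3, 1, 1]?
Use y[k] = Σ_i a[i]·b[k-i] at k=0. y[0] = 4×3 = 12

12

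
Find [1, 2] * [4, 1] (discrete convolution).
y[0] = 1×4 = 4; y[1] = 1×1 + 2×4 = 9; y[2] = 2×1 = 2

[4, 9, 2]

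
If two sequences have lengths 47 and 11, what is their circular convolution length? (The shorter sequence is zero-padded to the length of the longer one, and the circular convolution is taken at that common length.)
Circular convolution (zero-padding the shorter input) has length max(m, n) = max(47, 11) = 47

47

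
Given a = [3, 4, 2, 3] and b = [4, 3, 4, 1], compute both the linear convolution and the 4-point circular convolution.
Linear: y_lin[0] = 3×4 = 12; y_lin[1] = 3×3 + 4×4 = 25; y_lin[2] = 3×4 + 4×3 + 2×4 = 32; y_lin[3] = 3×1 + 4×4 + 2×3 + 3×4 = 37; y_lin[4] = 4×1 + 2×4 + 3×3 = 21; y_lin[5] = 2×1 + 3×4 = 14; y_lin[6] = 3×1 = 3 → [12, 25, 32, 37, 21, 14, 3]. Circular (length 4): y[0] = 3×4 + 4×1 + 2×4 + 3×3 = 33; y[1] = 3×3 + 4×4 + 2×1 + 3×4 = 39; y[2] = 3×4 + 4×3 + 2×4 + 3×1 = 35; y[3] = 3×1 + 4×4 + 2×3 + 3×4 = 37 → [33, 39, 35, 37]

Linear: [12, 25, 32, 37, 21, 14, 3], Circular: [33, 39, 35, 37]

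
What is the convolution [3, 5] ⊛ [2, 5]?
y[0] = 3×2 = 6; y[1] = 3×5 + 5×2 = 25; y[2] = 5×5 = 25

[6, 25, 25]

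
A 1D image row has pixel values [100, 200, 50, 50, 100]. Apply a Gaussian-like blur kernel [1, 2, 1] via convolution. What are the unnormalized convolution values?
Convolve image row [100, 200, 50, 50, 100] with kernel [1, 2, 1]: y[0] = 100×1 = 100; y[1] = 100×2 + 200×1 = 400; y[2] = 100×1 + 200×2 + 50×1 = 550; y[3] = 200×1 + 50×2 + 50×1 = 350; y[4] = 50×1 + 50×2 + 100×1 = 250; y[5] = 50×1 + 100×2 = 250; y[6] = 100×1 = 100 → [100, 400, 550, 350, 250, 250, 100]. Normalization factor = sum(kernel) = 4.

[100, 400, 550, 350, 250, 250, 100]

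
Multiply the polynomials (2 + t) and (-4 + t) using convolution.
Ascending coefficients: a = [2, 1], b = [-4, 1]. c[0] = 2×-4 = -8; c[1] = 2×1 + 1×-4 = -2; c[2] = 1×1 = 1. Result coefficients: [-8, -2, 1] → -8 - 2t + t^2

-8 - 2t + t^2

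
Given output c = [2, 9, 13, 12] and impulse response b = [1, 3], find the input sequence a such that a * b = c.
Deconvolve c=[2, 9, 13, 12] by b=[1, 3]. Since b[0]=1, solve forward: a[0] = c[0] / 1 = 2; a[1] = (c[1] - 2×3) / 1 = 3; a[2] = (c[2] - 3×3) / 1 = 4. So a = [2, 3, 4]. Check by forward convolution: c[0] = 2×1 = 2; c[1] = 2×3 + 3×1 = 9; c[2] = 3×3 + 4×1 = 13; c[3] = 4×3 = 12

[2, 3, 4]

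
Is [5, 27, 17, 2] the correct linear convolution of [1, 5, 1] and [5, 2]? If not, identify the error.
Recompute linear convolution of [1, 5, 1] and [5, 2]: y[0] = 1×5 = 5; y[1] = 1×2 + 5×5 = 27; y[2] = 5×2 + 1×5 = 15; y[3] = 1×2 = 2 → [5, 27, 15, 2]. Compare to given [5, 27, 17, 2]: they differ at index 2: given 17, correct 15, so answer: No

No. Error at index 2: given 17, correct 15.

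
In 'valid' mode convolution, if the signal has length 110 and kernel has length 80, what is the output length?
'Valid' mode counts only positions where the kernel fully overlaps the signal: m - n + 1 = 110 - 80 + 1 = 31

31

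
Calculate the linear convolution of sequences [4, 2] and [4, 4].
y[0] = 4×4 = 16; y[1] = 4×4 + 2×4 = 24; y[2] = 2×4 = 8

[16, 24, 8]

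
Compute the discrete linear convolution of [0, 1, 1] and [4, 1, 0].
y[0] = 0×4 = 0; y[1] = 0×1 + 1×4 = 4; y[2] = 0×0 + 1×1 + 1×4 = 5; y[3] = 1×0 + 1×1 = 1; y[4] = 1×0 = 0

[0, 4, 5, 1, 0]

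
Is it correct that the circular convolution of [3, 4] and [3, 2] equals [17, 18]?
Recompute circular convolution of [3, 4] and [3, 2]: y[0] = 3×3 + 4×2 = 17; y[1] = 3×2 + 4×3 = 18 → [17, 18]. Given [17, 18] matches, so answer: Yes

Yes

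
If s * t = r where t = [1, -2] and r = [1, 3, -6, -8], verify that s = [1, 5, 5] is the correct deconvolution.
Forward-compute [1, 5, 5] * [1, -2]: r[0] = 1×1 = 1; r[1] = 1×-2 + 5×1 = 3; r[2] = 5×-2 + 5×1 = -5; r[3] = 5×-2 = -10 → [1, 3, -5, -10]. Does not match given r = [1, 3, -6, -8].

Not verified. [1, 5, 5] * [1, -2] = [1, 3, -5, -10], which differs from [1, 3, -6, -8] at index 2.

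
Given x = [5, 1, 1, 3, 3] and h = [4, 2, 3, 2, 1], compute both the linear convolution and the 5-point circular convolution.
Linear: y_lin[0] = 5×4 = 20; y_lin[1] = 5×2 + 1×4 = 14; y_lin[2] = 5×3 + 1×2 + 1×4 = 21; y_lin[3] = 5×2 + 1×3 + 1×2 + 3×4 = 27; y_lin[4] = 5×1 + 1×2 + 1×3 + 3×2 + 3×4 = 28; y_lin[5] = 1×1 + 1×2 + 3×3 + 3×2 = 18; y_lin[6] = 1×1 + 3×2 + 3×3 = 16; y_lin[7] = 3×1 + 3×2 = 9; y_lin[8] = 3×1 = 3 → [20, 14, 21, 27, 28, 18, 16, 9, 3]. Circular (length 5): y[0] = 5×4 + 1×1 + 1×2 + 3×3 + 3×2 = 38; y[1] = 5×2 + 1×4 + 1×1 + 3×2 + 3×3 = 30; y[2] = 5×3 + 1×2 + 1×4 + 3×1 + 3×2 = 30; y[3] = 5×2 + 1×3 + 1×2 + 3×4 + 3×1 = 30; y[4] = 5×1 + 1×2 + 1×3 + 3×2 + 3×4 = 28 → [38, 30, 30, 30, 28]

Linear: [20, 14, 21, 27, 28, 18, 16, 9, 3], Circular: [38, 30, 30, 30, 28]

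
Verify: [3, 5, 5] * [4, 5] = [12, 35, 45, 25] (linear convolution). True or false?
Recompute linear convolution of [3, 5, 5] and [4, 5]: y[0] = 3×4 = 12; y[1] = 3×5 + 5×4 = 35; y[2] = 5×5 + 5×4 = 45; y[3] = 5×5 = 25 → [12, 35, 45, 25]. Given [12, 35, 45, 25] matches, so answer: Yes

Yes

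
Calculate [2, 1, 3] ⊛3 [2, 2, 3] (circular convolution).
Use y[k] = Σ_j x[j]·h[(k-j) mod 3]. y[0] = 2×2 + 1×3 + 3×2 = 13; y[1] = 2×2 + 1×2 + 3×3 = 15; y[2] = 2×3 + 1×2 + 3×2 = 14. Result: [13, 15, 14]

[13, 15, 14]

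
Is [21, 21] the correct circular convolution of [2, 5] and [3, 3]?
Recompute circular convolution of [2, 5] and [3, 3]: y[0] = 2×3 + 5×3 = 21; y[1] = 2×3 + 5×3 = 21 → [21, 21]. Given [21, 21] matches, so answer: Yes

Yes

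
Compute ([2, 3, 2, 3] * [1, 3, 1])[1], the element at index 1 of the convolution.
Use y[k] = Σ_i a[i]·b[k-i] at k=1. y[1] = 2×3 + 3×1 = 9

9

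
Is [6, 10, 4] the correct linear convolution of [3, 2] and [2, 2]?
Recompute linear convolution of [3, 2] and [2, 2]: y[0] = 3×2 = 6; y[1] = 3×2 + 2×2 = 10; y[2] = 2×2 = 4 → [6, 10, 4]. Given [6, 10, 4] matches, so answer: Yes

Yes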